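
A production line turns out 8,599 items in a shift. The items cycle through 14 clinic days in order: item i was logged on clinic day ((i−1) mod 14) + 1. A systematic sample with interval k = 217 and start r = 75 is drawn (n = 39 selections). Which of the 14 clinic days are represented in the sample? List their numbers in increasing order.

Consecutive selections differ by k = 217, so their clinic day numbers differ by 217 mod 14 = 7.
gcd(217, 14) = 7, so the sample visits 14/7 = 2 distinct residues mod 14.
Start 75 is clinic day 5; the clinic days hit are 5, 12.

5, 12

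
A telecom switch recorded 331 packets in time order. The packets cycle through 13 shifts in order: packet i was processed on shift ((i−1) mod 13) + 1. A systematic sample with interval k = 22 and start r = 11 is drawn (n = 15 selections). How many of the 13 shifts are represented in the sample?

13

Consecutive selections differ by k = 22, so their shift numbers differ by 22 mod 13 = 9.
gcd(22, 13) = 1, so the sample visits 13/1 = 13 distinct residues mod 13.
Start 11 is shift 11; the shifts hit are 1, 2, 3, 4, 5, 6, 7, 8, 9, 10, 11, 12, 13.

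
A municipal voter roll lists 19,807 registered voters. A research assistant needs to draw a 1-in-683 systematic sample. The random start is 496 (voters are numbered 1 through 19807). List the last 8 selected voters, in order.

22nd selection = 496 + 21×683 = 14839
23rd: 14839 + 683 = 15522
24th: 15522 + 683 = 16205
25th: 16205 + 683 = 16888
26th: 16888 + 683 = 17571
27th: 17571 + 683 = 18254
28th: 18254 + 683 = 18937
29th: 18937 + 683 = 19620

14839, 15522, 16205, 16888, 17571, 18254, 18937, 19620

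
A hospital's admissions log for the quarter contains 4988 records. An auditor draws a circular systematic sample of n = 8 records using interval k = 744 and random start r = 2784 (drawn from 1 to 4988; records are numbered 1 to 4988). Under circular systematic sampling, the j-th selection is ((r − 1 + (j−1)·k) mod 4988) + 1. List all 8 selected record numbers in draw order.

Selection 1: 2784
Selection 2: 2784 + 744 = 3528
Selection 3: 3528 + 744 = 4272
Selection 4: 4272 + 744 = 5016 → 5016 − 4988 = 28
Selection 5: 28 + 744 = 772
Selection 6: 772 + 744 = 1516
Selection 7: 1516 + 744 = 2260
Selection 8: 2260 + 744 = 3004

2784, 3528, 4272, 28, 772, 1516, 2260, 3004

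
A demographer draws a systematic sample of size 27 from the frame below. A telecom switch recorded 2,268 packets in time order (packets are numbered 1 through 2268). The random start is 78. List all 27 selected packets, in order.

78, 162, 246, 330, 414, 498, 582, 666, 750, 834, 918, 1002, 1086, 1170, 1254, 1338, 1422, 1506, 1590, 1674, 1758, 1842, 1926, 2010, 2094, 2178, 2262

k = N/n = 2268/27 = 84
packet 1: 78
packet 2: 78 + 84 = 162
packet 3: 162 + 84 = 246
packet 4: 246 + 84 = 330
packet 5: 330 + 84 = 414
packet 6: 414 + 84 = 498
packet 7: 498 + 84 = 582
packet 8: 582 + 84 = 666
packet 9: 666 + 84 = 750
packet 10: 750 + 84 = 834
packet 11: 834 + 84 = 918
packet 12: 918 + 84 = 1002
packet 13: 1002 + 84 = 1086
packet 14: 1086 + 84 = 1170
packet 15: 1170 + 84 = 1254
packet 16: 1254 + 84 = 1338
packet 17: 1338 + 84 = 1422
packet 18: 1422 + 84 = 1506
packet 19: 1506 + 84 = 1590
packet 20: 1590 + 84 = 1674
packet 21: 1674 + 84 = 1758
packet 22: 1758 + 84 = 1842
packet 23: 1842 + 84 = 1926
packet 24: 1926 + 84 = 2010
packet 25: 2010 + 84 = 2094
packet 26: 2094 + 84 = 2178
packet 27: 2178 + 84 = 2262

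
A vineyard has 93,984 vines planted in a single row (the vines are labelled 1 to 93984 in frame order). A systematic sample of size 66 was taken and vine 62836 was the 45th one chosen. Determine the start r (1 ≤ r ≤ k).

k = 93984/66 = 1424
r = 62836 − (45−1)×1424 = 62836 − 62656 = 180

180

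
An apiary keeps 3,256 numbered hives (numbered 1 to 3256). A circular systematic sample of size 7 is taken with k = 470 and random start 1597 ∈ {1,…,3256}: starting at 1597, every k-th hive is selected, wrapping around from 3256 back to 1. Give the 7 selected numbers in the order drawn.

1597, 2067, 2537, 3007, 221, 691, 1161

Selection 1: 1597
Selection 2: 1597 + 470 = 2067
Selection 3: 2067 + 470 = 2537
Selection 4: 2537 + 470 = 3007
Selection 5: 3007 + 470 = 3477 → 3477 − 3256 = 221
Selection 6: 221 + 470 = 691
Selection 7: 691 + 470 = 1161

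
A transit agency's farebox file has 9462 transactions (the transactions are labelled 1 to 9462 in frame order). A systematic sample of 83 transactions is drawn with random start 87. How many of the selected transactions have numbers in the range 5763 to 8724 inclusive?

k = 9462/83 = 114
First selection ≥ 5763: 87 + ⌈(5763−87)/114⌉·114 = 87 + 50×114 = 5787
Last selection ≤ 8724: 87 + ⌊(8724−87)/114⌋·114 = 87 + 75×114 = 8637
Count = 75 − 50 + 1 = 26

26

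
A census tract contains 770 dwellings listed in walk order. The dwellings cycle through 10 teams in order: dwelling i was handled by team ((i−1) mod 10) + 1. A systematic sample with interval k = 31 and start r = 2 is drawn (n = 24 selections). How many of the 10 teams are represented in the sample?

Consecutive selections differ by k = 31, so their team numbers differ by 31 mod 10 = 1.
gcd(31, 10) = 1, so the sample visits 10/1 = 10 distinct residues mod 10.
Start 2 is team 2; the teams hit are 1, 2, 3, 4, 5, 6, 7, 8, 9, 10.

10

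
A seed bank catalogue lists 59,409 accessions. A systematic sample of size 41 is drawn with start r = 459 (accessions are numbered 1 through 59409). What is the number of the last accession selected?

58419

k = 59409/41 = 1449
41st selection = r + (41−1)·k = 459 + 40×1449 = 459 + 57960 = 58419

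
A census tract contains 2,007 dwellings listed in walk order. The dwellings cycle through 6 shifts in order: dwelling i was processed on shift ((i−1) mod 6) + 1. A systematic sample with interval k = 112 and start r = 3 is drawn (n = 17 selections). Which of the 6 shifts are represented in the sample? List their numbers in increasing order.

1, 3, 5

Consecutive selections differ by k = 112, so their shift numbers differ by 112 mod 6 = 4.
gcd(112, 6) = 2, so the sample visits 6/2 = 3 distinct residues mod 6.
Start 3 is shift 3; the shifts hit are 1, 3, 5.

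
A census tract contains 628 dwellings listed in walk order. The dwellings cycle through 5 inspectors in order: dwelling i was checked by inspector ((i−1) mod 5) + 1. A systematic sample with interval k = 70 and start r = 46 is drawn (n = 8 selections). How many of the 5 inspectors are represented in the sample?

1

Consecutive selections differ by k = 70, so their inspector numbers differ by 70 mod 5 = 0.
gcd(70, 5) = 5, so the sample visits 5/5 = 1 distinct residues mod 5.
Start 46 is inspector 1; the inspectors hit are 1.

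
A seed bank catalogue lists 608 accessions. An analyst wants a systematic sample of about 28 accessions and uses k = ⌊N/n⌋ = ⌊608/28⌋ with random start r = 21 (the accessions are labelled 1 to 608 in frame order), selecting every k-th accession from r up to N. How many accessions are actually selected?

k = ⌊608/28⌋ = 21
Achieved size = ⌊(608 − 21)/21⌋ + 1 = ⌊587/21⌋ + 1 = 27 + 1 = 28
(last selection: 21 + 27×21 = 588 ≤ 608; next would be 609 > 608)

28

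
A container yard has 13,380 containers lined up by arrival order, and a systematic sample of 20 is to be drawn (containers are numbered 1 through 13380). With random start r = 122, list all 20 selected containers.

122, 791, 1460, 2129, 2798, 3467, 4136, 4805, 5474, 6143, 6812, 7481, 8150, 8819, 9488, 10157, 10826, 11495, 12164, 12833

k = N/n = 13380/20 = 669
container 1: 122
container 2: 122 + 669 = 791
container 3: 791 + 669 = 1460
container 4: 1460 + 669 = 2129
container 5: 2129 + 669 = 2798
container 6: 2798 + 669 = 3467
container 7: 3467 + 669 = 4136
container 8: 4136 + 669 = 4805
container 9: 4805 + 669 = 5474
container 10: 5474 + 669 = 6143
container 11: 6143 + 669 = 6812
container 12: 6812 + 669 = 7481
container 13: 7481 + 669 = 8150
container 14: 8150 + 669 = 8819
container 15: 8819 + 669 = 9488
container 16: 9488 + 669 = 10157
container 17: 10157 + 669 = 10826
container 18: 10826 + 669 = 11495
container 19: 11495 + 669 = 12164
container 20: 12164 + 669 = 12833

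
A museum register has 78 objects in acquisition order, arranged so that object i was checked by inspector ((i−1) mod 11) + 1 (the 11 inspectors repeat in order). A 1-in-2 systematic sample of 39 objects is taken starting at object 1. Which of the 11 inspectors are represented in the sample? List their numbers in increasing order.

1, 2, 3, 4, 5, 6, 7, 8, 9, 10, 11

Consecutive selections differ by k = 2, so their inspector numbers differ by 2 mod 11 = 2.
gcd(2, 11) = 1, so the sample visits 11/1 = 11 distinct residues mod 11.
Start 1 is inspector 1; the inspectors hit are 1, 2, 3, 4, 5, 6, 7, 8, 9, 10, 11.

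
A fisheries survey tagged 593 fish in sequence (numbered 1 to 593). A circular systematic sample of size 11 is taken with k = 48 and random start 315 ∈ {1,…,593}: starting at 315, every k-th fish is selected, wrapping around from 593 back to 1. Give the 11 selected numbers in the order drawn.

315, 363, 411, 459, 507, 555, 10, 58, 106, 154, 202

Selection 1: 315
Selection 2: 315 + 48 = 363
Selection 3: 363 + 48 = 411
Selection 4: 411 + 48 = 459
Selection 5: 459 + 48 = 507
Selection 6: 507 + 48 = 555
Selection 7: 555 + 48 = 603 → 603 − 593 = 10
Selection 8: 10 + 48 = 58
Selection 9: 58 + 48 = 106
Selection 10: 106 + 48 = 154
Selection 11: 154 + 48 = 202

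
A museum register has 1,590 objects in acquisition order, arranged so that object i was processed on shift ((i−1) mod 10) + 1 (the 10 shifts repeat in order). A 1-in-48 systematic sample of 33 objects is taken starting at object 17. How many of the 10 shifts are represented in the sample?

Consecutive selections differ by k = 48, so their shift numbers differ by 48 mod 10 = 8.
gcd(48, 10) = 2, so the sample visits 10/2 = 5 distinct residues mod 10.
Start 17 is shift 7; the shifts hit are 1, 3, 5, 7, 9.

5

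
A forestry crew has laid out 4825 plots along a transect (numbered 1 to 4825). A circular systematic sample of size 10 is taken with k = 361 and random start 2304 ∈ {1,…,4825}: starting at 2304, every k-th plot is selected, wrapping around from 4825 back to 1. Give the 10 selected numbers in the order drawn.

Selection 1: 2304
Selection 2: 2304 + 361 = 2665
Selection 3: 2665 + 361 = 3026
Selection 4: 3026 + 361 = 3387
Selection 5: 3387 + 361 = 3748
Selection 6: 3748 + 361 = 4109
Selection 7: 4109 + 361 = 4470
Selection 8: 4470 + 361 = 4831 → 4831 − 4825 = 6
Selection 9: 6 + 361 = 367
Selection 10: 367 + 361 = 728

2304, 2665, 3026, 3387, 3748, 4109, 4470, 6, 367, 728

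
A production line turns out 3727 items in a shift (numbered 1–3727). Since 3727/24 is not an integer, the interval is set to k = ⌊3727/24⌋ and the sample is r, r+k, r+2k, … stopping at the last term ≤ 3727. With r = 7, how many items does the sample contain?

25

k = ⌊3727/24⌋ = 155
Achieved size = ⌊(3727 − 7)/155⌋ + 1 = ⌊3720/155⌋ + 1 = 24 + 1 = 25
(last selection: 7 + 24×155 = 3727 ≤ 3727; next would be 3882 > 3727)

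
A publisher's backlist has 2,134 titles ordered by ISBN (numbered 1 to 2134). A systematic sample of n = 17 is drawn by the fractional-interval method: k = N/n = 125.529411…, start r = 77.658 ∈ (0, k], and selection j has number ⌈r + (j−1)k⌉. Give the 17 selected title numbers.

78, 204, 329, 455, 580, 706, 831, 957, 1082, 1208, 1333, 1459, 1585, 1710, 1836, 1961, 2087

j=1: r + 0k = 77.658 → ⌈·⌉ = 78
j=2: r + 1k = 203.187411… → ⌈·⌉ = 204
j=3: r + 2k = 328.716823… → ⌈·⌉ = 329
j=4: r + 3k = 454.246235… → ⌈·⌉ = 455
j=5: r + 4k = 579.775647… → ⌈·⌉ = 580
j=6: r + 5k = 705.305058… → ⌈·⌉ = 706
j=7: r + 6k = 830.834470… → ⌈·⌉ = 831
j=8: r + 7k = 956.363882… → ⌈·⌉ = 957
j=9: r + 8k = 1081.893294… → ⌈·⌉ = 1082
j=10: r + 9k = 1207.422705… → ⌈·⌉ = 1208
j=11: r + 10k = 1332.952117… → ⌈·⌉ = 1333
j=12: r + 11k = 1458.481529… → ⌈·⌉ = 1459
j=13: r + 12k = 1584.010941… → ⌈·⌉ = 1585
j=14: r + 13k = 1709.540352… → ⌈·⌉ = 1710
j=15: r + 14k = 1835.069764… → ⌈·⌉ = 1836
j=16: r + 15k = 1960.599176… → ⌈·⌉ = 1961
j=17: r + 16k = 2086.128588… → ⌈·⌉ = 2087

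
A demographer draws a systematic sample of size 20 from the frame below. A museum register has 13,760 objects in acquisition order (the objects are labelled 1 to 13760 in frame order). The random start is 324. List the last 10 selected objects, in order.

7204, 7892, 8580, 9268, 9956, 10644, 11332, 12020, 12708, 13396

k = N/n = 13760/20 = 688
11th selection = 324 + 10×688 = 7204
12th: 7204 + 688 = 7892
13th: 7892 + 688 = 8580
14th: 8580 + 688 = 9268
15th: 9268 + 688 = 9956
16th: 9956 + 688 = 10644
17th: 10644 + 688 = 11332
18th: 11332 + 688 = 12020
19th: 12020 + 688 = 12708
20th: 12708 + 688 = 13396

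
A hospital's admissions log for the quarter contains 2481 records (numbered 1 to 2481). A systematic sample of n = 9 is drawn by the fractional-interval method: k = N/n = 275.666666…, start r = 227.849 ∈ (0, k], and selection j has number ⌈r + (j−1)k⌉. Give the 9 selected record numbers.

j=1: r + 0k = 227.849 → ⌈·⌉ = 228
j=2: r + 1k = 503.515666… → ⌈·⌉ = 504
j=3: r + 2k = 779.182333… → ⌈·⌉ = 780
j=4: r + 3k = 1054.849 → ⌈·⌉ = 1055
j=5: r + 4k = 1330.515666… → ⌈·⌉ = 1331
j=6: r + 5k = 1606.182333… → ⌈·⌉ = 1607
j=7: r + 6k = 1881.849 → ⌈·⌉ = 1882
j=8: r + 7k = 2157.515666… → ⌈·⌉ = 2158
j=9: r + 8k = 2433.182333… → ⌈·⌉ = 2434

228, 504, 780, 1055, 1331, 1607, 1882, 2158, 2434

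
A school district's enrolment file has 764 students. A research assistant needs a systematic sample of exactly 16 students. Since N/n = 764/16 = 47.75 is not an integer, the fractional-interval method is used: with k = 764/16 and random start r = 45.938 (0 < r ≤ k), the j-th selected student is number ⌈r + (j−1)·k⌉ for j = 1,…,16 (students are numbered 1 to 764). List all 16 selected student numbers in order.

46, 94, 142, 190, 237, 285, 333, 381, 428, 476, 524, 572, 619, 667, 715, 763

j=1: r + 0k = 45.938 → ⌈·⌉ = 46
j=2: r + 1k = 93.688 → ⌈·⌉ = 94
j=3: r + 2k = 141.438 → ⌈·⌉ = 142
j=4: r + 3k = 189.188 → ⌈·⌉ = 190
j=5: r + 4k = 236.938 → ⌈·⌉ = 237
j=6: r + 5k = 284.688 → ⌈·⌉ = 285
j=7: r + 6k = 332.438 → ⌈·⌉ = 333
j=8: r + 7k = 380.188 → ⌈·⌉ = 381
j=9: r + 8k = 427.938 → ⌈·⌉ = 428
j=10: r + 9k = 475.688 → ⌈·⌉ = 476
j=11: r + 10k = 523.438 → ⌈·⌉ = 524
j=12: r + 11k = 571.188 → ⌈·⌉ = 572
j=13: r + 12k = 618.938 → ⌈·⌉ = 619
j=14: r + 13k = 666.688 → ⌈·⌉ = 667
j=15: r + 14k = 714.438 → ⌈·⌉ = 715
j=16: r + 15k = 762.188 → ⌈·⌉ = 763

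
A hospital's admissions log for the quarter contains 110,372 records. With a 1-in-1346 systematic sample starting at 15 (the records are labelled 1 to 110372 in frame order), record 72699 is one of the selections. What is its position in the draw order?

55

k = 1346
position = (72699 − 15)/1346 + 1 = 72684/1346 + 1 = 54 + 1 = 55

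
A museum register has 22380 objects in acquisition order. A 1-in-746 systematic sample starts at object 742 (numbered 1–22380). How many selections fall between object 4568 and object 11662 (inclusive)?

k = 746
First selection ≥ 4568: 742 + ⌈(4568−742)/746⌉·746 = 742 + 6×746 = 5218
Last selection ≤ 11662: 742 + ⌊(11662−742)/746⌋·746 = 742 + 14×746 = 11186
Count = 14 − 6 + 1 = 9

9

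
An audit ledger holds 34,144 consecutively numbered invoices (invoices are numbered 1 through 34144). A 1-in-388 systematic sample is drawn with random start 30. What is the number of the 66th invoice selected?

k = 388
66th selection = r + (66−1)·k = 30 + 65×388 = 30 + 25220 = 25250

25250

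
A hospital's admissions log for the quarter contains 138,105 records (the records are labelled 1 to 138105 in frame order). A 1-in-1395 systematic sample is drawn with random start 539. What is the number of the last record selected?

137249

k = 1395
99th selection = r + (99−1)·k = 539 + 98×1395 = 539 + 136710 = 137249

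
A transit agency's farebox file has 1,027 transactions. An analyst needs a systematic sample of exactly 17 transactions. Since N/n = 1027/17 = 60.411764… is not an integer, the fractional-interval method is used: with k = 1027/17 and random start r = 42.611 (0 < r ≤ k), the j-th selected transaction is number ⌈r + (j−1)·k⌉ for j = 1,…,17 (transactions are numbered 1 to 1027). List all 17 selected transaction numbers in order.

43, 104, 164, 224, 285, 345, 406, 466, 526, 587, 647, 708, 768, 828, 889, 949, 1010

j=1: r + 0k = 42.611 → ⌈·⌉ = 43
j=2: r + 1k = 103.022764… → ⌈·⌉ = 104
j=3: r + 2k = 163.434529… → ⌈·⌉ = 164
j=4: r + 3k = 223.846294… → ⌈·⌉ = 224
j=5: r + 4k = 284.258058… → ⌈·⌉ = 285
j=6: r + 5k = 344.669823… → ⌈·⌉ = 345
j=7: r + 6k = 405.081588… → ⌈·⌉ = 406
j=8: r + 7k = 465.493352… → ⌈·⌉ = 466
j=9: r + 8k = 525.905117… → ⌈·⌉ = 526
j=10: r + 9k = 586.316882… → ⌈·⌉ = 587
j=11: r + 10k = 646.728647… → ⌈·⌉ = 647
j=12: r + 11k = 707.140411… → ⌈·⌉ = 708
j=13: r + 12k = 767.552176… → ⌈·⌉ = 768
j=14: r + 13k = 827.963941… → ⌈·⌉ = 828
j=15: r + 14k = 888.375705… → ⌈·⌉ = 889
j=16: r + 15k = 948.787470… → ⌈·⌉ = 949
j=17: r + 16k = 1009.199235… → ⌈·⌉ = 1010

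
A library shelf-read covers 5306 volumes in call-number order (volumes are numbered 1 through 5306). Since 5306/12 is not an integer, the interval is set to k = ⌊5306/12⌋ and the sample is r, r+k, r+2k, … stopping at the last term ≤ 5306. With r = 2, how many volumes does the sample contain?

k = ⌊5306/12⌋ = 442
Achieved size = ⌊(5306 − 2)/442⌋ + 1 = ⌊5304/442⌋ + 1 = 12 + 1 = 13
(last selection: 2 + 12×442 = 5306 ≤ 5306; next would be 5748 > 5306)

13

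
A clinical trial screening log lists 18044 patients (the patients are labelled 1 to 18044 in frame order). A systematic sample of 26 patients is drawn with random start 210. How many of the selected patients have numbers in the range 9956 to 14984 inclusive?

k = 18044/26 = 694
First selection ≥ 9956: 210 + ⌈(9956−210)/694⌉·694 = 210 + 15×694 = 10620
Last selection ≤ 14984: 210 + ⌊(14984−210)/694⌋·694 = 210 + 21×694 = 14784
Count = 21 − 15 + 1 = 7

7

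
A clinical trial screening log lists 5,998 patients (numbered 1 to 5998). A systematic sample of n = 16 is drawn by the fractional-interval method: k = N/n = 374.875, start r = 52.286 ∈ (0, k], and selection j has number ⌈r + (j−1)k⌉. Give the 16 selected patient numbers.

j=1: r + 0k = 52.286 → ⌈·⌉ = 53
j=2: r + 1k = 427.161 → ⌈·⌉ = 428
j=3: r + 2k = 802.036 → ⌈·⌉ = 803
j=4: r + 3k = 1176.911 → ⌈·⌉ = 1177
j=5: r + 4k = 1551.786 → ⌈·⌉ = 1552
j=6: r + 5k = 1926.661 → ⌈·⌉ = 1927
j=7: r + 6k = 2301.536 → ⌈·⌉ = 2302
j=8: r + 7k = 2676.411 → ⌈·⌉ = 2677
j=9: r + 8k = 3051.286 → ⌈·⌉ = 3052
j=10: r + 9k = 3426.161 → ⌈·⌉ = 3427
j=11: r + 10k = 3801.036 → ⌈·⌉ = 3802
j=12: r + 11k = 4175.911 → ⌈·⌉ = 4176
j=13: r + 12k = 4550.786 → ⌈·⌉ = 4551
j=14: r + 13k = 4925.661 → ⌈·⌉ = 4926
j=15: r + 14k = 5300.536 → ⌈·⌉ = 5301
j=16: r + 15k = 5675.411 → ⌈·⌉ = 5676

53, 428, 803, 1177, 1552, 1927, 2302, 2677, 3052, 3427, 3802, 4176, 4551, 4926, 5301, 5676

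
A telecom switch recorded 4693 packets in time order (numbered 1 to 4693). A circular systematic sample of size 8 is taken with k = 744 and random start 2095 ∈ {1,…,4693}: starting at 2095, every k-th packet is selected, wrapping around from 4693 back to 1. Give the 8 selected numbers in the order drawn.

Selection 1: 2095
Selection 2: 2095 + 744 = 2839
Selection 3: 2839 + 744 = 3583
Selection 4: 3583 + 744 = 4327
Selection 5: 4327 + 744 = 5071 → 5071 − 4693 = 378
Selection 6: 378 + 744 = 1122
Selection 7: 1122 + 744 = 1866
Selection 8: 1866 + 744 = 2610

2095, 2839, 3583, 4327, 378, 1122, 1866, 2610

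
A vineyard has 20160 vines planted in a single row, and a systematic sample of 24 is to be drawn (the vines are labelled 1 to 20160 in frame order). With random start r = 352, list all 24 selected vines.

352, 1192, 2032, 2872, 3712, 4552, 5392, 6232, 7072, 7912, 8752, 9592, 10432, 11272, 12112, 12952, 13792, 14632, 15472, 16312, 17152, 17992, 18832, 19672

k = N/n = 20160/24 = 840
vine 1: 352
vine 2: 352 + 840 = 1192
vine 3: 1192 + 840 = 2032
vine 4: 2032 + 840 = 2872
vine 5: 2872 + 840 = 3712
vine 6: 3712 + 840 = 4552
vine 7: 4552 + 840 = 5392
vine 8: 5392 + 840 = 6232
vine 9: 6232 + 840 = 7072
vine 10: 7072 + 840 = 7912
vine 11: 7912 + 840 = 8752
vine 12: 8752 + 840 = 9592
vine 13: 9592 + 840 = 10432
vine 14: 10432 + 840 = 11272
vine 15: 11272 + 840 = 12112
vine 16: 12112 + 840 = 12952
vine 17: 12952 + 840 = 13792
vine 18: 13792 + 840 = 14632
vine 19: 14632 + 840 = 15472
vine 20: 15472 + 840 = 16312
vine 21: 16312 + 840 = 17152
vine 22: 17152 + 840 = 17992
vine 23: 17992 + 840 = 18832
vine 24: 18832 + 840 = 19672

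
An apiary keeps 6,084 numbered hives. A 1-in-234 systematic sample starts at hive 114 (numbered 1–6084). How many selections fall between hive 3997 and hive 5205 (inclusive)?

5

k = 234
First selection ≥ 3997: 114 + ⌈(3997−114)/234⌉·234 = 114 + 17×234 = 4092
Last selection ≤ 5205: 114 + ⌊(5205−114)/234⌋·234 = 114 + 21×234 = 5028
Count = 21 − 17 + 1 = 5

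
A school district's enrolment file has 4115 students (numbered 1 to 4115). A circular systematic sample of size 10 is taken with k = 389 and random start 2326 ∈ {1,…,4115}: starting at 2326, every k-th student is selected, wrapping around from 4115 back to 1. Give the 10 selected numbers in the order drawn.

2326, 2715, 3104, 3493, 3882, 156, 545, 934, 1323, 1712

Selection 1: 2326
Selection 2: 2326 + 389 = 2715
Selection 3: 2715 + 389 = 3104
Selection 4: 3104 + 389 = 3493
Selection 5: 3493 + 389 = 3882
Selection 6: 3882 + 389 = 4271 → 4271 − 4115 = 156
Selection 7: 156 + 389 = 545
Selection 8: 545 + 389 = 934
Selection 9: 934 + 389 = 1323
Selection 10: 1323 + 389 = 1712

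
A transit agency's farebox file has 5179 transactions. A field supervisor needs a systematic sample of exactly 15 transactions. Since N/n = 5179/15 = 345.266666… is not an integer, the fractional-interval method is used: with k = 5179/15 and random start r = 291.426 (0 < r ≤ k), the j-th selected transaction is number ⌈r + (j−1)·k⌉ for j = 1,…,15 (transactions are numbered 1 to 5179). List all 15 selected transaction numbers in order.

292, 637, 982, 1328, 1673, 2018, 2364, 2709, 3054, 3399, 3745, 4090, 4435, 4780, 5126

j=1: r + 0k = 291.426 → ⌈·⌉ = 292
j=2: r + 1k = 636.692666… → ⌈·⌉ = 637
j=3: r + 2k = 981.959333… → ⌈·⌉ = 982
j=4: r + 3k = 1327.226 → ⌈·⌉ = 1328
j=5: r + 4k = 1672.492666… → ⌈·⌉ = 1673
j=6: r + 5k = 2017.759333… → ⌈·⌉ = 2018
j=7: r + 6k = 2363.026 → ⌈·⌉ = 2364
j=8: r + 7k = 2708.292666… → ⌈·⌉ = 2709
j=9: r + 8k = 3053.559333… → ⌈·⌉ = 3054
j=10: r + 9k = 3398.826 → ⌈·⌉ = 3399
j=11: r + 10k = 3744.092666… → ⌈·⌉ = 3745
j=12: r + 11k = 4089.359333… → ⌈·⌉ = 4090
j=13: r + 12k = 4434.626 → ⌈·⌉ = 4435
j=14: r + 13k = 4779.892666… → ⌈·⌉ = 4780
j=15: r + 14k = 5125.159333… → ⌈·⌉ = 5126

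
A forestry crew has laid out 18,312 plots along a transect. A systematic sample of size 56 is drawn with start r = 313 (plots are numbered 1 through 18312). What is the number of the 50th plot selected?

k = 18312/56 = 327
50th selection = r + (50−1)·k = 313 + 49×327 = 313 + 16023 = 16336

16336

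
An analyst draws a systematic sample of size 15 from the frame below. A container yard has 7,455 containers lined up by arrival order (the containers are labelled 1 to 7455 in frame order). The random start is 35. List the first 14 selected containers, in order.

35, 532, 1029, 1526, 2023, 2520, 3017, 3514, 4011, 4508, 5005, 5502, 5999, 6496

k = N/n = 7455/15 = 497
container 1: 35
container 2: 35 + 497 = 532
container 3: 532 + 497 = 1029
container 4: 1029 + 497 = 1526
container 5: 1526 + 497 = 2023
container 6: 2023 + 497 = 2520
container 7: 2520 + 497 = 3017
container 8: 3017 + 497 = 3514
container 9: 3514 + 497 = 4011
container 10: 4011 + 497 = 4508
container 11: 4508 + 497 = 5005
container 12: 5005 + 497 = 5502
container 13: 5502 + 497 = 5999
container 14: 5999 + 497 = 6496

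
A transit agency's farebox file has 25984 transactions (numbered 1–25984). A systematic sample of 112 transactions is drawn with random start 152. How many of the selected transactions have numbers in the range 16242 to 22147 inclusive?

k = 25984/112 = 232
First selection ≥ 16242: 152 + ⌈(16242−152)/232⌉·232 = 152 + 70×232 = 16392
Last selection ≤ 22147: 152 + ⌊(22147−152)/232⌋·232 = 152 + 94×232 = 21960
Count = 94 − 70 + 1 = 25

25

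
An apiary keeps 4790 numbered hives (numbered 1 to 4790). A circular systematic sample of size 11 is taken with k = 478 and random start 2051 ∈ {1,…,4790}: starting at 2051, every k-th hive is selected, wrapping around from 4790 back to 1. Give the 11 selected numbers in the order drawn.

2051, 2529, 3007, 3485, 3963, 4441, 129, 607, 1085, 1563, 2041

Selection 1: 2051
Selection 2: 2051 + 478 = 2529
Selection 3: 2529 + 478 = 3007
Selection 4: 3007 + 478 = 3485
Selection 5: 3485 + 478 = 3963
Selection 6: 3963 + 478 = 4441
Selection 7: 4441 + 478 = 4919 → 4919 − 4790 = 129
Selection 8: 129 + 478 = 607
Selection 9: 607 + 478 = 1085
Selection 10: 1085 + 478 = 1563
Selection 11: 1563 + 478 = 2041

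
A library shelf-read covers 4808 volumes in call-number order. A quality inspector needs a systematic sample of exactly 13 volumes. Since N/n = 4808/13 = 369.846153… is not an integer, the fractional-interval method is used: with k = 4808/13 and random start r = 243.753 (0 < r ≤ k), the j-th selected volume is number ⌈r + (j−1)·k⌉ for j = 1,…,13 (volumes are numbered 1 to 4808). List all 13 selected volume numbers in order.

244, 614, 984, 1354, 1724, 2093, 2463, 2833, 3203, 3573, 3943, 4313, 4682

j=1: r + 0k = 243.753 → ⌈·⌉ = 244
j=2: r + 1k = 613.599153… → ⌈·⌉ = 614
j=3: r + 2k = 983.445307… → ⌈·⌉ = 984
j=4: r + 3k = 1353.291461… → ⌈·⌉ = 1354
j=5: r + 4k = 1723.137615… → ⌈·⌉ = 1724
j=6: r + 5k = 2092.983769… → ⌈·⌉ = 2093
j=7: r + 6k = 2462.829923… → ⌈·⌉ = 2463
j=8: r + 7k = 2832.676076… → ⌈·⌉ = 2833
j=9: r + 8k = 3202.522230… → ⌈·⌉ = 3203
j=10: r + 9k = 3572.368384… → ⌈·⌉ = 3573
j=11: r + 10k = 3942.214538… → ⌈·⌉ = 3943
j=12: r + 11k = 4312.060692… → ⌈·⌉ = 4313
j=13: r + 12k = 4681.906846… → ⌈·⌉ = 4682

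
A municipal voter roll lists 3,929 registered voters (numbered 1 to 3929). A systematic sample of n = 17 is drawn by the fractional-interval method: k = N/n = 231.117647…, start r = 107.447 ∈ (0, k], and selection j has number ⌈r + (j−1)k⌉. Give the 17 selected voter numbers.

108, 339, 570, 801, 1032, 1264, 1495, 1726, 1957, 2188, 2419, 2650, 2881, 3112, 3344, 3575, 3806

j=1: r + 0k = 107.447 → ⌈·⌉ = 108
j=2: r + 1k = 338.564647… → ⌈·⌉ = 339
j=3: r + 2k = 569.682294… → ⌈·⌉ = 570
j=4: r + 3k = 800.799941… → ⌈·⌉ = 801
j=5: r + 4k = 1031.917588… → ⌈·⌉ = 1032
j=6: r + 5k = 1263.035235… → ⌈·⌉ = 1264
j=7: r + 6k = 1494.152882… → ⌈·⌉ = 1495
j=8: r + 7k = 1725.270529… → ⌈·⌉ = 1726
j=9: r + 8k = 1956.388176… → ⌈·⌉ = 1957
j=10: r + 9k = 2187.505823… → ⌈·⌉ = 2188
j=11: r + 10k = 2418.623470… → ⌈·⌉ = 2419
j=12: r + 11k = 2649.741117… → ⌈·⌉ = 2650
j=13: r + 12k = 2880.858764… → ⌈·⌉ = 2881
j=14: r + 13k = 3111.976411… → ⌈·⌉ = 3112
j=15: r + 14k = 3343.094058… → ⌈·⌉ = 3344
j=16: r + 15k = 3574.211705… → ⌈·⌉ = 3575
j=17: r + 16k = 3805.329352… → ⌈·⌉ = 3806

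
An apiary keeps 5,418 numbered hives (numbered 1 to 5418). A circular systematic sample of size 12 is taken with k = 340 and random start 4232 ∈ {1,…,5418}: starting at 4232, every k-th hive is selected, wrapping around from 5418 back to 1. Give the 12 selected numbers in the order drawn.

Selection 1: 4232
Selection 2: 4232 + 340 = 4572
Selection 3: 4572 + 340 = 4912
Selection 4: 4912 + 340 = 5252
Selection 5: 5252 + 340 = 5592 → 5592 − 5418 = 174
Selection 6: 174 + 340 = 514
Selection 7: 514 + 340 = 854
Selection 8: 854 + 340 = 1194
Selection 9: 1194 + 340 = 1534
Selection 10: 1534 + 340 = 1874
Selection 11: 1874 + 340 = 2214
Selection 12: 2214 + 340 = 2554

4232, 4572, 4912, 5252, 174, 514, 854, 1194, 1534, 1874, 2214, 2554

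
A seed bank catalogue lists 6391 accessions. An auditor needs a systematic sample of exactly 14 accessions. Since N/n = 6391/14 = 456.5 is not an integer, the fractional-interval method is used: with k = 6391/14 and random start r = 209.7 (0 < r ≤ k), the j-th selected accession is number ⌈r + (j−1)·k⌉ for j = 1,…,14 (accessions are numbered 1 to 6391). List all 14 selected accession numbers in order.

j=1: r + 0k = 209.7 → ⌈·⌉ = 210
j=2: r + 1k = 666.2 → ⌈·⌉ = 667
j=3: r + 2k = 1122.7 → ⌈·⌉ = 1123
j=4: r + 3k = 1579.2 → ⌈·⌉ = 1580
j=5: r + 4k = 2035.7 → ⌈·⌉ = 2036
j=6: r + 5k = 2492.2 → ⌈·⌉ = 2493
j=7: r + 6k = 2948.7 → ⌈·⌉ = 2949
j=8: r + 7k = 3405.2 → ⌈·⌉ = 3406
j=9: r + 8k = 3861.7 → ⌈·⌉ = 3862
j=10: r + 9k = 4318.2 → ⌈·⌉ = 4319
j=11: r + 10k = 4774.7 → ⌈·⌉ = 4775
j=12: r + 11k = 5231.2 → ⌈·⌉ = 5232
j=13: r + 12k = 5687.7 → ⌈·⌉ = 5688
j=14: r + 13k = 6144.2 → ⌈·⌉ = 6145

210, 667, 1123, 1580, 2036, 2493, 2949, 3406, 3862, 4319, 4775, 5232, 5688, 6145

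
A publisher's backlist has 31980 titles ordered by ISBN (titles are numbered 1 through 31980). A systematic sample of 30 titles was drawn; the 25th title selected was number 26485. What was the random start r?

901

k = 31980/30 = 1066
r = 26485 − (25−1)×1066 = 26485 − 25584 = 901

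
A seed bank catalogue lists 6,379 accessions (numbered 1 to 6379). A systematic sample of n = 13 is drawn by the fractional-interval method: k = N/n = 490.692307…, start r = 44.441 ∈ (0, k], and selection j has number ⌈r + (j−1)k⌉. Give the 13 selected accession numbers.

45, 536, 1026, 1517, 2008, 2498, 2989, 3480, 3970, 4461, 4952, 5443, 5933

j=1: r + 0k = 44.441 → ⌈·⌉ = 45
j=2: r + 1k = 535.133307… → ⌈·⌉ = 536
j=3: r + 2k = 1025.825615… → ⌈·⌉ = 1026
j=4: r + 3k = 1516.517923… → ⌈·⌉ = 1517
j=5: r + 4k = 2007.210230… → ⌈·⌉ = 2008
j=6: r + 5k = 2497.902538… → ⌈·⌉ = 2498
j=7: r + 6k = 2988.594846… → ⌈·⌉ = 2989
j=8: r + 7k = 3479.287153… → ⌈·⌉ = 3480
j=9: r + 8k = 3969.979461… → ⌈·⌉ = 3970
j=10: r + 9k = 4460.671769… → ⌈·⌉ = 4461
j=11: r + 10k = 4951.364076… → ⌈·⌉ = 4952
j=12: r + 11k = 5442.056384… → ⌈·⌉ = 5443
j=13: r + 12k = 5932.748692… → ⌈·⌉ = 5933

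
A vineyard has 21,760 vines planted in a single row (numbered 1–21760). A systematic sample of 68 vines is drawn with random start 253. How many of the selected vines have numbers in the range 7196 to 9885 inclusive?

k = 21760/68 = 320
First selection ≥ 7196: 253 + ⌈(7196−253)/320⌉·320 = 253 + 22×320 = 7293
Last selection ≤ 9885: 253 + ⌊(9885−253)/320⌋·320 = 253 + 30×320 = 9853
Count = 30 − 22 + 1 = 9

9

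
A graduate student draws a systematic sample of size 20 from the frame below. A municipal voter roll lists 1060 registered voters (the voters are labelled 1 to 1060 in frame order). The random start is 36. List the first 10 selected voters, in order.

k = N/n = 1060/20 = 53
voter 1: 36
voter 2: 36 + 53 = 89
voter 3: 89 + 53 = 142
voter 4: 142 + 53 = 195
voter 5: 195 + 53 = 248
voter 6: 248 + 53 = 301
voter 7: 301 + 53 = 354
voter 8: 354 + 53 = 407
voter 9: 407 + 53 = 460
voter 10: 460 + 53 = 513

36, 89, 142, 195, 248, 301, 354, 407, 460, 513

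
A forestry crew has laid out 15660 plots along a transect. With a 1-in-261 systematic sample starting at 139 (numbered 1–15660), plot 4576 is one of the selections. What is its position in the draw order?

18

k = 261
position = (4576 − 139)/261 + 1 = 4437/261 + 1 = 17 + 1 = 18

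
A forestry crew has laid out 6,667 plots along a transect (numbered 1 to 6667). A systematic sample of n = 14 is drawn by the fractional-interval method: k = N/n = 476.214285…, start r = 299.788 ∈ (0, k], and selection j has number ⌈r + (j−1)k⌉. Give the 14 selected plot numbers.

300, 777, 1253, 1729, 2205, 2681, 3158, 3634, 4110, 4586, 5062, 5539, 6015, 6491

j=1: r + 0k = 299.788 → ⌈·⌉ = 300
j=2: r + 1k = 776.002285… → ⌈·⌉ = 777
j=3: r + 2k = 1252.216571… → ⌈·⌉ = 1253
j=4: r + 3k = 1728.430857… → ⌈·⌉ = 1729
j=5: r + 4k = 2204.645142… → ⌈·⌉ = 2205
j=6: r + 5k = 2680.859428… → ⌈·⌉ = 2681
j=7: r + 6k = 3157.073714… → ⌈·⌉ = 3158
j=8: r + 7k = 3633.288 → ⌈·⌉ = 3634
j=9: r + 8k = 4109.502285… → ⌈·⌉ = 4110
j=10: r + 9k = 4585.716571… → ⌈·⌉ = 4586
j=11: r + 10k = 5061.930857… → ⌈·⌉ = 5062
j=12: r + 11k = 5538.145142… → ⌈·⌉ = 5539
j=13: r + 12k = 6014.359428… → ⌈·⌉ = 6015
j=14: r + 13k = 6490.573714… → ⌈·⌉ = 6491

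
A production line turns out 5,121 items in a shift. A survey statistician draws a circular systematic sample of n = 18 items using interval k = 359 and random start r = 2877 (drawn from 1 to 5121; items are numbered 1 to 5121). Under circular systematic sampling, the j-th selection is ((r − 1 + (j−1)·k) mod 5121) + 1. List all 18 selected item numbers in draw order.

Selection 1: 2877
Selection 2: 2877 + 359 = 3236
Selection 3: 3236 + 359 = 3595
Selection 4: 3595 + 359 = 3954
Selection 5: 3954 + 359 = 4313
Selection 6: 4313 + 359 = 4672
Selection 7: 4672 + 359 = 5031
Selection 8: 5031 + 359 = 5390 → 5390 − 5121 = 269
Selection 9: 269 + 359 = 628
Selection 10: 628 + 359 = 987
Selection 11: 987 + 359 = 1346
Selection 12: 1346 + 359 = 1705
Selection 13: 1705 + 359 = 2064
Selection 14: 2064 + 359 = 2423
Selection 15: 2423 + 359 = 2782
Selection 16: 2782 + 359 = 3141
Selection 17: 3141 + 359 = 3500
Selection 18: 3500 + 359 = 3859

2877, 3236, 3595, 3954, 4313, 4672, 5031, 269, 628, 987, 1346, 1705, 2064, 2423, 2782, 3141, 3500, 3859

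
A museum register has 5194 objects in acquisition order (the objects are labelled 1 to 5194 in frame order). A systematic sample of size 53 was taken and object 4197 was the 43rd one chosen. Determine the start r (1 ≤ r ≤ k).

81

k = 5194/53 = 98
r = 4197 − (43−1)×98 = 4197 − 4116 = 81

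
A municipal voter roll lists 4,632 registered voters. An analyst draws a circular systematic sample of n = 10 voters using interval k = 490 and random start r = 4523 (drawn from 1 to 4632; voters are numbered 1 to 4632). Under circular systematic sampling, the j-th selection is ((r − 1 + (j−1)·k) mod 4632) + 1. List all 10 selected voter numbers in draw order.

4523, 381, 871, 1361, 1851, 2341, 2831, 3321, 3811, 4301

Selection 1: 4523
Selection 2: 4523 + 490 = 5013 → 5013 − 4632 = 381
Selection 3: 381 + 490 = 871
Selection 4: 871 + 490 = 1361
Selection 5: 1361 + 490 = 1851
Selection 6: 1851 + 490 = 2341
Selection 7: 2341 + 490 = 2831
Selection 8: 2831 + 490 = 3321
Selection 9: 3321 + 490 = 3811
Selection 10: 3811 + 490 = 4301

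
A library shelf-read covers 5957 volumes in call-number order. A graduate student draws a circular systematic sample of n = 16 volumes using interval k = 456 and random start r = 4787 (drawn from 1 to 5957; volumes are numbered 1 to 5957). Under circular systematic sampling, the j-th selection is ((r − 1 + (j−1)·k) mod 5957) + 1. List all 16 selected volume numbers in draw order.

Selection 1: 4787
Selection 2: 4787 + 456 = 5243
Selection 3: 5243 + 456 = 5699
Selection 4: 5699 + 456 = 6155 → 6155 − 5957 = 198
Selection 5: 198 + 456 = 654
Selection 6: 654 + 456 = 1110
Selection 7: 1110 + 456 = 1566
Selection 8: 1566 + 456 = 2022
Selection 9: 2022 + 456 = 2478
Selection 10: 2478 + 456 = 2934
Selection 11: 2934 + 456 = 3390
Selection 12: 3390 + 456 = 3846
Selection 13: 3846 + 456 = 4302
Selection 14: 4302 + 456 = 4758
Selection 15: 4758 + 456 = 5214
Selection 16: 5214 + 456 = 5670

4787, 5243, 5699, 198, 654, 1110, 1566, 2022, 2478, 2934, 3390, 3846, 4302, 4758, 5214, 5670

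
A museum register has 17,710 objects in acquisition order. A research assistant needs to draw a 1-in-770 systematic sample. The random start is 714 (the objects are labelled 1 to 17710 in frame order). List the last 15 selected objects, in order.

6874, 7644, 8414, 9184, 9954, 10724, 11494, 12264, 13034, 13804, 14574, 15344, 16114, 16884, 17654

9th selection = 714 + 8×770 = 6874
10th: 6874 + 770 = 7644
11th: 7644 + 770 = 8414
12th: 8414 + 770 = 9184
13th: 9184 + 770 = 9954
14th: 9954 + 770 = 10724
15th: 10724 + 770 = 11494
16th: 11494 + 770 = 12264
17th: 12264 + 770 = 13034
18th: 13034 + 770 = 13804
19th: 13804 + 770 = 14574
20th: 14574 + 770 = 15344
21st: 15344 + 770 = 16114
22nd: 16114 + 770 = 16884
23rd: 16884 + 770 = 17654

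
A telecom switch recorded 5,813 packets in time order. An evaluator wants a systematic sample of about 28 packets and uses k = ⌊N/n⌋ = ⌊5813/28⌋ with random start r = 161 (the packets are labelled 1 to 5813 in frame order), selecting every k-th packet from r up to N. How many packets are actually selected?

k = ⌊5813/28⌋ = 207
Achieved size = ⌊(5813 − 161)/207⌋ + 1 = ⌊5652/207⌋ + 1 = 27 + 1 = 28
(last selection: 161 + 27×207 = 5750 ≤ 5813; next would be 5957 > 5813)

28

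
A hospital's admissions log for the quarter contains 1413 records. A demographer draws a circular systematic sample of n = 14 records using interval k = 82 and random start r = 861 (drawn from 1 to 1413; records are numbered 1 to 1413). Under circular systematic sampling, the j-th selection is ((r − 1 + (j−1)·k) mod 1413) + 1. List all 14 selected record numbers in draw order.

861, 943, 1025, 1107, 1189, 1271, 1353, 22, 104, 186, 268, 350, 432, 514

Selection 1: 861
Selection 2: 861 + 82 = 943
Selection 3: 943 + 82 = 1025
Selection 4: 1025 + 82 = 1107
Selection 5: 1107 + 82 = 1189
Selection 6: 1189 + 82 = 1271
Selection 7: 1271 + 82 = 1353
Selection 8: 1353 + 82 = 1435 → 1435 − 1413 = 22
Selection 9: 22 + 82 = 104
Selection 10: 104 + 82 = 186
Selection 11: 186 + 82 = 268
Selection 12: 268 + 82 = 350
Selection 13: 350 + 82 = 432
Selection 14: 432 + 82 = 514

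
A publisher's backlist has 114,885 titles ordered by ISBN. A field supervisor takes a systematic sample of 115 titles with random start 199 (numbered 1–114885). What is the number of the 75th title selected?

74125

k = 114885/115 = 999
75th selection = r + (75−1)·k = 199 + 74×999 = 199 + 73926 = 74125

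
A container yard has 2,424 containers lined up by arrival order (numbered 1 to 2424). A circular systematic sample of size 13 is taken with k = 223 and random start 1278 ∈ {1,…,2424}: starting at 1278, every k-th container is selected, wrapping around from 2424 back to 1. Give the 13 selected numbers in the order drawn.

1278, 1501, 1724, 1947, 2170, 2393, 192, 415, 638, 861, 1084, 1307, 1530

Selection 1: 1278
Selection 2: 1278 + 223 = 1501
Selection 3: 1501 + 223 = 1724
Selection 4: 1724 + 223 = 1947
Selection 5: 1947 + 223 = 2170
Selection 6: 2170 + 223 = 2393
Selection 7: 2393 + 223 = 2616 → 2616 − 2424 = 192
Selection 8: 192 + 223 = 415
Selection 9: 415 + 223 = 638
Selection 10: 638 + 223 = 861
Selection 11: 861 + 223 = 1084
Selection 12: 1084 + 223 = 1307
Selection 13: 1307 + 223 = 1530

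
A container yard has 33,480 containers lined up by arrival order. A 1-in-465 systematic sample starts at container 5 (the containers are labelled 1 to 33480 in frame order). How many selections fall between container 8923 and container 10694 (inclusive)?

k = 465
First selection ≥ 8923: 5 + ⌈(8923−5)/465⌉·465 = 5 + 20×465 = 9305
Last selection ≤ 10694: 5 + ⌊(10694−5)/465⌋·465 = 5 + 22×465 = 10235
Count = 22 − 20 + 1 = 3

3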